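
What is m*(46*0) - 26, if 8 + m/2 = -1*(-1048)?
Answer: -26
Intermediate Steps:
m = 2080 (m = -16 + 2*(-1*(-1048)) = -16 + 2*1048 = -16 + 2096 = 2080)
m*(46*0) - 26 = 2080*(46*0) - 26 = 2080*0 - 26 = 0 - 26 = -26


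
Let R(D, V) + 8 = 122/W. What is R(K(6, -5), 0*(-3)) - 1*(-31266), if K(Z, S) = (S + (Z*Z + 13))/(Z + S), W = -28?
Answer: 437551/14 ≈ 31254.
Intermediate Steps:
K(Z, S) = (13 + S + Z²)/(S + Z) (K(Z, S) = (S + (Z² + 13))/(S + Z) = (S + (13 + Z²))/(S + Z) = (13 + S + Z²)/(S + Z))
R(D, V) = -173/14 (R(D, V) = -8 + 122/(-28) = -8 + 122*(-1/28) = -8 - 61/14 = -173/14)
R(K(6, -5), 0*(-3)) - 1*(-31266) = -173/14 - 1*(-31266) = -173/14 + 31266 = 437551/14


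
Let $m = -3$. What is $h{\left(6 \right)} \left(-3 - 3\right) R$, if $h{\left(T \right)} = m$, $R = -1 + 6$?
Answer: $90$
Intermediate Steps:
$R = 5$
$h{\left(T \right)} = -3$
$h{\left(6 \right)} \left(-3 - 3\right) R = - 3 \left(-3 - 3\right) 5 = - 3 \left(\left(-6\right) 5\right) = \left(-3\right) \left(-30\right) = 90$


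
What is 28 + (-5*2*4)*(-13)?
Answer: 548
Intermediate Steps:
28 + (-5*2*4)*(-13) = 28 - 10*4*(-13) = 28 - 40*(-13) = 28 + 520 = 548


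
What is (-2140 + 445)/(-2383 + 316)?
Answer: 565/689 ≈ 0.82003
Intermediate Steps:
(-2140 + 445)/(-2383 + 316) = -1695/(-2067) = -1695*(-1/2067) = 565/689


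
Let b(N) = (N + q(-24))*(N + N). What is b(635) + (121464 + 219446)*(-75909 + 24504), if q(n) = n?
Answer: -17523702580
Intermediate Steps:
b(N) = 2*N*(-24 + N) (b(N) = (N - 24)*(N + N) = (-24 + N)*(2*N) = 2*N*(-24 + N))
b(635) + (121464 + 219446)*(-75909 + 24504) = 2*635*(-24 + 635) + (121464 + 219446)*(-75909 + 24504) = 2*635*611 + 340910*(-51405) = 775970 - 17524478550 = -17523702580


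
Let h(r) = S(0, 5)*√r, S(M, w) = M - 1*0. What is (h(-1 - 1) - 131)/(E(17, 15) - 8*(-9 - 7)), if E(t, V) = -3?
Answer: -131/125 ≈ -1.0480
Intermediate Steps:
S(M, w) = M (S(M, w) = M + 0 = M)
h(r) = 0 (h(r) = 0*√r = 0)
(h(-1 - 1) - 131)/(E(17, 15) - 8*(-9 - 7)) = (0 - 131)/(-3 - 8*(-9 - 7)) = -131/(-3 - 8*(-16)) = -131/(-3 + 128) = -131/125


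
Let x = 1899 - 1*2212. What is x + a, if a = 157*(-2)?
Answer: -627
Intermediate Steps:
x = -313 (x = 1899 - 2212 = -313)
a = -314
x + a = -313 - 314 = -627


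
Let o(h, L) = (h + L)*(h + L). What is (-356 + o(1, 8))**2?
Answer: 75625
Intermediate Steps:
o(h, L) = (L + h)**2 (o(h, L) = (L + h)*(L + h) = (L + h)**2)
(-356 + o(1, 8))**2 = (-356 + (8 + 1)**2)**2 = (-356 + 9**2)**2 = (-356 + 81)**2 = (-275)**2 = 75625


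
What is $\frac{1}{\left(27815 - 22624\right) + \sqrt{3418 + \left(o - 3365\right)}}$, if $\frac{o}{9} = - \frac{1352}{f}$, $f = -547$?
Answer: $\frac{2839477}{14739683948} - \frac{\sqrt{22513973}}{14739683948} \approx 0.00019232$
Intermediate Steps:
$o = \frac{12168}{547}$ ($o = 9 \left(- \frac{1352}{-547}\right) = 9 \left(\left(-1352\right) \left(- \frac{1}{547}\right)\right) = 9 \cdot \frac{1352}{547} = \frac{12168}{547} \approx 22.245$)
$\frac{1}{\left(27815 - 22624\right) + \sqrt{3418 + \left(o - 3365\right)}} = \frac{1}{\left(27815 - 22624\right) + \sqrt{3418 + \left(\frac{12168}{547} - 3365\right)}} = \frac{1}{5191 + \sqrt{3418 + \left(\frac{12168}{547} - 3365\right)}} = \frac{1}{5191 + \sqrt{3418 - \frac{1828487}{547}}} = \frac{1}{5191 + \sqrt{\frac{41159}{547}}} = \frac{1}{5191 + \frac{\sqrt{22513973}}{547}}$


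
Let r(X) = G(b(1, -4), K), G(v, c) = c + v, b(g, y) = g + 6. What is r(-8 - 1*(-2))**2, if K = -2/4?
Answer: 169/4 ≈ 42.250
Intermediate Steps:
b(g, y) = 6 + g
K = -1/2 (K = -2*1/4 = -1/2 ≈ -0.50000)
r(X) = 13/2 (r(X) = -1/2 + (6 + 1) = -1/2 + 7 = 13/2)
r(-8 - 1*(-2))**2 = (13/2)**2 = 169/4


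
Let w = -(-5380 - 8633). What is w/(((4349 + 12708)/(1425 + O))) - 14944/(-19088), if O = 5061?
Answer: 108445694612/20349001 ≈ 5329.3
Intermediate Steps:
w = 14013 (w = -1*(-14013) = 14013)
w/(((4349 + 12708)/(1425 + O))) - 14944/(-19088) = 14013/(((4349 + 12708)/(1425 + 5061))) - 14944/(-19088) = 14013/((17057/6486)) - 14944*(-1/19088) = 14013/((17057*(1/6486))) + 934/1193 = 14013/(17057/6486) + 934/1193 = 14013*(6486/17057) + 934/1193 = 90888318/17057 + 934/1193 = 108445694612/20349001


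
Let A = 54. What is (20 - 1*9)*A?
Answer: 594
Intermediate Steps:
(20 - 1*9)*A = (20 - 1*9)*54 = (20 - 9)*54 = 11*54 = 594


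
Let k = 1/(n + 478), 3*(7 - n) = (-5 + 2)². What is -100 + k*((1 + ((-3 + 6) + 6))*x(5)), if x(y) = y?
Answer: -24075/241 ≈ -99.896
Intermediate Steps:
n = 4 (n = 7 - (-5 + 2)²/3 = 7 - ⅓*(-3)² = 7 - ⅓*9 = 7 - 3 = 4)
k = 1/482 (k = 1/(4 + 478) = 1/482 ≈ 0.0020747)
-100 + k*((1 + ((-3 + 6) + 6))*x(5)) = -100 + ((1 + ((-3 + 6) + 6))*5)/482 = -100 + ((1 + (3 + 6))*5)/482 = -100 + ((1 + 9)*5)/482 = -100 + (10*5)/482 = -100 + (1/482)*50 = -100 + 25/241 = -24075/241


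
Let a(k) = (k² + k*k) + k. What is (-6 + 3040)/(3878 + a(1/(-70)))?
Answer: 3716650/4750533 ≈ 0.78236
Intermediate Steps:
a(k) = k + 2*k² (a(k) = (k² + k²) + k = 2*k² + k = k + 2*k²)
(-6 + 3040)/(3878 + a(1/(-70))) = (-6 + 3040)/(3878 + (1 + 2/(-70))/(-70)) = 3034/(3878 - (1 + 2*(-1/70))/70) = 3034/(3878 - (1 - 1/35)/70) = 3034/(3878 - 1/70*34/35) = 3034/(3878 - 17/1225) = 3034/(4750533/1225) = 3034*(1225/4750533) = 3716650/4750533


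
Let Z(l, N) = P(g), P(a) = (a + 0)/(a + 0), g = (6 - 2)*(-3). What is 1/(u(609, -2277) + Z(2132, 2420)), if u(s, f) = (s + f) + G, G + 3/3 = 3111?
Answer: 1/1443 ≈ 0.00069300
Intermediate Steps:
g = -12 (g = 4*(-3) = -12)
G = 3110 (G = -1 + 3111 = 3110)
P(a) = 1 (P(a) = a/a = 1)
Z(l, N) = 1
u(s, f) = 3110 + f + s (u(s, f) = (s + f) + 3110 = (f + s) + 3110 = 3110 + f + s)
1/(u(609, -2277) + Z(2132, 2420)) = 1/((3110 - 2277 + 609) + 1) = 1/(1442 + 1) = 1/1443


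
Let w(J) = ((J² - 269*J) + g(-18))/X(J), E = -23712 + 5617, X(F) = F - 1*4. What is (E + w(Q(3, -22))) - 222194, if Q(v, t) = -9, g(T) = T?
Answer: -3126241/13 ≈ -2.4048e+5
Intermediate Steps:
X(F) = -4 + F (X(F) = F - 4 = -4 + F)
E = -18095
w(J) = (-18 + J² - 269*J)/(-4 + J) (w(J) = ((J² - 269*J) - 18)/(-4 + J) = (-18 + J² - 269*J)/(-4 + J))
(E + w(Q(3, -22))) - 222194 = (-18095 + (-18 + (-9)² - 269*(-9))/(-4 - 9)) - 222194 = (-18095 + (-18 + 81 + 2421)/(-13)) - 222194 = (-18095 - 1/13*2484) - 222194 = (-18095 - 2484/13) - 222194 = -237719/13 - 222194 = -3126241/13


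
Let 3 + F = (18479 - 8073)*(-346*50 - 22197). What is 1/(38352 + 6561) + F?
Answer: -18459502821704/44913 ≈ -4.1101e+8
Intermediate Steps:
F = -411005785 (F = -3 + (18479 - 8073)*(-346*50 - 22197) = -3 + 10406*(-17300 - 22197) = -3 + 10406*(-39497) = -3 - 411005782 = -411005785)
1/(38352 + 6561) + F = 1/(38352 + 6561) - 411005785 = 1/44913 - 411005785 = -18459502821704/44913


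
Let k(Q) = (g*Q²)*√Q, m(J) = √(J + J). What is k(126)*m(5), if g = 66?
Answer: 6286896*√35 ≈ 3.7194e+7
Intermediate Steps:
m(J) = √2*√J (m(J) = √(2*J) = √2*√J)
k(Q) = 66*Q^(5/2) (k(Q) = (66*Q²)*√Q = 66*Q^(5/2))
k(126)*m(5) = (66*126^(5/2))*(√2*√5) = (66*(47628*√14))*√10 = (3143448*√14)*√10 = 6286896*√35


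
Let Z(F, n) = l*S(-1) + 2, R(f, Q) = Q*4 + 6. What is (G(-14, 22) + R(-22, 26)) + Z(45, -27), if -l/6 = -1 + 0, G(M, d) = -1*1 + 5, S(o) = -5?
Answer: 86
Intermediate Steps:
G(M, d) = 4 (G(M, d) = -1 + 5 = 4)
R(f, Q) = 6 + 4*Q (R(f, Q) = 4*Q + 6 = 6 + 4*Q)
l = 6 (l = -6*(-1 + 0) = -6*(-1) = 6)
Z(F, n) = -28 (Z(F, n) = 6*(-5) + 2 = -30 + 2 = -28)
(G(-14, 22) + R(-22, 26)) + Z(45, -27) = (4 + (6 + 4*26)) - 28 = (4 + (6 + 104)) - 28 = (4 + 110) - 28 = 114 - 28 = 86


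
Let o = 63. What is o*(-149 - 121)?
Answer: -17010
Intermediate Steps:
o*(-149 - 121) = 63*(-149 - 121) = 63*(-270) = -17010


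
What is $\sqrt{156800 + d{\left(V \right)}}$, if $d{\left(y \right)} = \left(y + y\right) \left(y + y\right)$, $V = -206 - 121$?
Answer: $2 \sqrt{146129} \approx 764.54$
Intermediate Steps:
$V = -327$ ($V = -206 - 121 = -327$)
$d{\left(y \right)} = 4 y^{2}$ ($d{\left(y \right)} = 2 y 2 y = 4 y^{2}$)
$\sqrt{156800 + d{\left(V \right)}} = \sqrt{156800 + 4 \left(-327\right)^{2}} = \sqrt{156800 + 4 \cdot 106929} = \sqrt{156800 + 427716} = \sqrt{584516} = 2 \sqrt{146129}$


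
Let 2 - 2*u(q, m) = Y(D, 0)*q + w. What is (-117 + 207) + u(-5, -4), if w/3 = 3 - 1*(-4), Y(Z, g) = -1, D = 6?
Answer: 78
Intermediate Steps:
w = 21 (w = 3*(3 - 1*(-4)) = 3*(3 + 4) = 3*7 = 21)
u(q, m) = -19/2 + q/2 (u(q, m) = 1 - (-q + 21)/2 = 1 - (21 - q)/2 = 1 + (-21/2 + q/2) = -19/2 + q/2)
(-117 + 207) + u(-5, -4) = (-117 + 207) + (-19/2 + (1/2)*(-5)) = 90 + (-19/2 - 5/2) = 90 - 12 = 78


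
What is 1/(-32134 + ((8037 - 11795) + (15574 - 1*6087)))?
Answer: -1/26405 ≈ -3.7872e-5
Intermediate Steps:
1/(-32134 + ((8037 - 11795) + (15574 - 1*6087))) = 1/(-32134 + (-3758 + (15574 - 6087))) = 1/(-32134 + (-3758 + 9487)) = 1/(-32134 + 5729) = 1/(-26405) = -1/26405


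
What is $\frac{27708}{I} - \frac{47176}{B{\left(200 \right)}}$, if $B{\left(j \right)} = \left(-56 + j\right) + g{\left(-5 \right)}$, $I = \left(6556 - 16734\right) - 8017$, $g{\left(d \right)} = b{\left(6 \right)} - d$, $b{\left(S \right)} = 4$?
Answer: $- \frac{287535548}{927945} \approx -309.86$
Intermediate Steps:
$g{\left(d \right)} = 4 - d$
$I = -18195$ ($I = -10178 - 8017 = -18195$)
$B{\left(j \right)} = -47 + j$ ($B{\left(j \right)} = \left(-56 + j\right) + \left(4 - -5\right) = \left(-56 + j\right) + \left(4 + 5\right) = \left(-56 + j\right) + 9 = -47 + j$)
$\frac{27708}{I} - \frac{47176}{B{\left(200 \right)}} = \frac{27708}{-18195} - \frac{47176}{-47 + 200} = 27708 \left(- \frac{1}{18195}\right) - \frac{47176}{153} = - \frac{9236}{6065} - \frac{47176}{153} = - \frac{287535548}{927945}$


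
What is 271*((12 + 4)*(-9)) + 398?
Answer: -38626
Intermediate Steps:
271*((12 + 4)*(-9)) + 398 = 271*(16*(-9)) + 398 = 271*(-144) + 398 = -39024 + 398 = -38626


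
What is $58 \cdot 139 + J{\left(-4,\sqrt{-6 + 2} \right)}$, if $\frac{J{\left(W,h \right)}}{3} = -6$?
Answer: $8044$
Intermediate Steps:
$J{\left(W,h \right)} = -18$ ($J{\left(W,h \right)} = 3 \left(-6\right) = -18$)
$58 \cdot 139 + J{\left(-4,\sqrt{-6 + 2} \right)} = 58 \cdot 139 - 18 = 8062 - 18 = 8044$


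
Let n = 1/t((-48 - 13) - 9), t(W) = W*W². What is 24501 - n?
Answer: 8403843001/343000 ≈ 24501.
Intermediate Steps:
t(W) = W³
n = -1/343000 (n = 1/(((-48 - 13) - 9)³) = 1/((-61 - 9)³) = 1/((-70)³) = 1/(-343000) = -1/343000 ≈ -2.9155e-6)
24501 - n = 24501 - 1*(-1/343000) = 24501 + 1/343000 = 8403843001/343000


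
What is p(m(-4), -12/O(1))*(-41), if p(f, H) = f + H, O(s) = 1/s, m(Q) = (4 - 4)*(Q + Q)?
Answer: 492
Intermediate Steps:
m(Q) = 0 (m(Q) = 0*(2*Q) = 0)
p(f, H) = H + f
p(m(-4), -12/O(1))*(-41) = (-12/(1/1) + 0)*(-41) = (-12/1 + 0)*(-41) = (-12*1 + 0)*(-41) = (-12 + 0)*(-41) = -12*(-41) = 492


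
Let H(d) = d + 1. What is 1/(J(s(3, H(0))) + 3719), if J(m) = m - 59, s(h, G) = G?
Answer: 1/3661 ≈ 0.00027315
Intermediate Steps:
H(d) = 1 + d
J(m) = -59 + m
1/(J(s(3, H(0))) + 3719) = 1/((-59 + (1 + 0)) + 3719) = 1/((-59 + 1) + 3719) = 1/(-58 + 3719) = 1/3661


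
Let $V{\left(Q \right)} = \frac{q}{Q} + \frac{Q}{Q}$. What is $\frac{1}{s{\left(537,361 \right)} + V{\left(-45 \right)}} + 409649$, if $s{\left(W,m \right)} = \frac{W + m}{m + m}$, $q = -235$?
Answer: $\frac{9936859042}{24257} \approx 4.0965 \cdot 10^{5}$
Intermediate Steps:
$s{\left(W,m \right)} = \frac{W + m}{2 m}$
$V{\left(Q \right)} = 1 - \frac{235}{Q}$ ($V{\left(Q \right)} = - \frac{235}{Q} + \frac{Q}{Q} = - \frac{235}{Q} + 1 = 1 - \frac{235}{Q}$)
$\frac{1}{s{\left(537,361 \right)} + V{\left(-45 \right)}} + 409649 = \frac{1}{\frac{537 + 361}{2 \cdot 361} + \frac{-235 - 45}{-45}} + 409649 = \frac{1}{\frac{1}{2} \cdot \frac{1}{361} \cdot 898 - - \frac{56}{9}} + 409649 = \frac{1}{\frac{449}{361} + \frac{56}{9}} + 409649 = \frac{1}{\frac{24257}{3249}} + 409649 = \frac{3249}{24257} + 409649 = \frac{9936859042}{24257}$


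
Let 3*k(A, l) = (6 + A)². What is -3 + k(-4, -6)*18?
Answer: 21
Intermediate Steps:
k(A, l) = (6 + A)²/3
-3 + k(-4, -6)*18 = -3 + ((6 - 4)²/3)*18 = -3 + ((⅓)*2²)*18 = -3 + ((⅓)*4)*18 = -3 + (4/3)*18 = -3 + 24 = 21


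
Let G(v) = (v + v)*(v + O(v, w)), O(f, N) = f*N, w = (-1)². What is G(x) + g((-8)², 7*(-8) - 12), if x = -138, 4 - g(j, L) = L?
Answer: 76248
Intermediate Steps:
w = 1
O(f, N) = N*f
g(j, L) = 4 - L
G(v) = 4*v² (G(v) = (v + v)*(v + 1*v) = (2*v)*(v + v) = (2*v)*(2*v) = 4*v²)
G(x) + g((-8)², 7*(-8) - 12) = 4*(-138)² + (4 - (7*(-8) - 12)) = 4*19044 + (4 - (-56 - 12)) = 76176 + (4 - 1*(-68)) = 76176 + (4 + 68) = 76176 + 72 = 76248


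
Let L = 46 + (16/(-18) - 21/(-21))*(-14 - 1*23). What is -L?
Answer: -377/9 ≈ -41.889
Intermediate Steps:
L = 377/9 (L = 46 + (16*(-1/18) - 21*(-1/21))*(-14 - 23) = 46 + (-8/9 + 1)*(-37) = 46 + (1/9)*(-37) = 46 - 37/9 = 377/9 ≈ 41.889)
-L = -1*377/9 = -377/9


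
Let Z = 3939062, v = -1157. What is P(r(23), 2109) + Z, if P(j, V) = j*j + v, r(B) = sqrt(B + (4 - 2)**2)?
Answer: 3937932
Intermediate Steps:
r(B) = sqrt(4 + B) (r(B) = sqrt(B + 2**2) = sqrt(B + 4) = sqrt(4 + B))
P(j, V) = -1157 + j**2 (P(j, V) = j*j - 1157 = j**2 - 1157 = -1157 + j**2)
P(r(23), 2109) + Z = (-1157 + (sqrt(4 + 23))**2) + 3939062 = (-1157 + (sqrt(27))**2) + 3939062 = (-1157 + (3*sqrt(3))**2) + 3939062 = (-1157 + 27) + 3939062 = -1130 + 3939062 = 3937932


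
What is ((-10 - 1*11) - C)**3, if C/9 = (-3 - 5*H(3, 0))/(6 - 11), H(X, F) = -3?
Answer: 27/125 ≈ 0.21600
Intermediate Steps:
C = -108/5 (C = 9*((-3 - 5*(-3))/(6 - 11)) = 9*((-3 + 15)/(-5)) = 9*(12*(-1/5)) = 9*(-12/5) = -108/5 ≈ -21.600)
((-10 - 1*11) - C)**3 = ((-10 - 1*11) - 1*(-108/5))**3 = ((-10 - 11) + 108/5)**3 = (-21 + 108/5)**3 = (3/5)**3 = 27/125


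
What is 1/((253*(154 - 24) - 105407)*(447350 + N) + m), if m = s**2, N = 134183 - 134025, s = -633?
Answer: -1/32451536947 ≈ -3.0815e-11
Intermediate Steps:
N = 158
m = 400689 (m = (-633)**2 = 400689)
1/((253*(154 - 24) - 105407)*(447350 + N) + m) = 1/((253*(154 - 24) - 105407)*(447350 + 158) + 400689) = 1/((253*130 - 105407)*447508 + 400689) = 1/((32890 - 105407)*447508 + 400689) = 1/(-72517*447508 + 400689) = 1/(-32451937636 + 400689) = 1/(-32451536947) = -1/32451536947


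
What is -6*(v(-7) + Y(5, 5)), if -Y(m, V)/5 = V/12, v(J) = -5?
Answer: 85/2 ≈ 42.500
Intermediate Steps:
Y(m, V) = -5*V/12
-6*(v(-7) + Y(5, 5)) = -6*(-5 - 5/12*5) = -6*(-5 - 25/12) = -6*(-85/12) = 85/2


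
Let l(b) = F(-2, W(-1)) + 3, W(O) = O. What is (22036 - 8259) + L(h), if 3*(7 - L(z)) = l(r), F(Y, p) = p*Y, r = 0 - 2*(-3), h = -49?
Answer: 41347/3 ≈ 13782.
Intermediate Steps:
r = 6 (r = 0 + 6 = 6)
F(Y, p) = Y*p
l(b) = 5 (l(b) = -2*(-1) + 3 = 2 + 3 = 5)
L(z) = 16/3 (L(z) = 7 - 1/3*5 = 7 - 5/3 = 16/3)
(22036 - 8259) + L(h) = (22036 - 8259) + 16/3 = 13777 + 16/3 = 41347/3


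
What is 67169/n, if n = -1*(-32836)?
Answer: 67169/32836 ≈ 2.0456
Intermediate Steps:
n = 32836
67169/n = 67169/32836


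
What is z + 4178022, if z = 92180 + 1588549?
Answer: 5858751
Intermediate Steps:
z = 1680729
z + 4178022 = 1680729 + 4178022 = 5858751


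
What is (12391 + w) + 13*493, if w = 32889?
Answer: 51689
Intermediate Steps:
(12391 + w) + 13*493 = (12391 + 32889) + 13*493 = 45280 + 6409 = 51689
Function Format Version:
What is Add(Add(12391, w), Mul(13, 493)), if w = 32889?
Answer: 51689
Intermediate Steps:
Add(Add(12391, w), Mul(13, 493)) = Add(Add(12391, 32889), Mul(13, 493)) = Add(45280, 6409) = 51689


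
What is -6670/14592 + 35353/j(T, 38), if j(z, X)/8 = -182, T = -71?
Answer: -16424453/663936 ≈ -24.738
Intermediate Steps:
j(z, X) = -1456 (j(z, X) = 8*(-182) = -1456)
-6670/14592 + 35353/j(T, 38) = -6670/14592 + 35353/(-1456) = -6670*1/14592 + 35353*(-1/1456) = -3335/7296 - 35353/1456 = -16424453/663936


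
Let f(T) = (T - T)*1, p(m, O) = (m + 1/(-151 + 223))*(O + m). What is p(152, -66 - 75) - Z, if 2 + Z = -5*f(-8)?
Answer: 120539/72 ≈ 1674.2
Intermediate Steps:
p(m, O) = (1/72 + m)*(O + m) (p(m, O) = (m + 1/72)*(O + m) = (1/72 + m)*(O + m))
f(T) = 0 (f(T) = 0*1 = 0)
Z = -2 (Z = -2 - 5*0 = -2 + 0 = -2)
p(152, -66 - 75) - Z = (152² + (-66 - 75)/72 + (1/72)*152 + (-66 - 75)*152) - 1*(-2) = (23104 + (1/72)*(-141) + 19/9 - 141*152) + 2 = (23104 - 47/24 + 19/9 - 21432) + 2 = 120395/72 + 2 = 120539/72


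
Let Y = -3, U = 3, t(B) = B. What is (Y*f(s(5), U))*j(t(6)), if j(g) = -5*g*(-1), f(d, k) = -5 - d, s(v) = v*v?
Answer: 2700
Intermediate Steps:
s(v) = v**2
j(g) = 5*g
(Y*f(s(5), U))*j(t(6)) = (-3*(-5 - 1*5**2))*(5*6) = -3*(-5 - 1*25)*30 = -3*(-5 - 25)*30 = -3*(-30)*30 = 90*30 = 2700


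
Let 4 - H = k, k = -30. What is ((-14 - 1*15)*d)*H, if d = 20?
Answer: -19720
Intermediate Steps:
H = 34 (H = 4 - 1*(-30) = 4 + 30 = 34)
((-14 - 1*15)*d)*H = ((-14 - 1*15)*20)*34 = ((-14 - 15)*20)*34 = -29*20*34 = -580*34 = -19720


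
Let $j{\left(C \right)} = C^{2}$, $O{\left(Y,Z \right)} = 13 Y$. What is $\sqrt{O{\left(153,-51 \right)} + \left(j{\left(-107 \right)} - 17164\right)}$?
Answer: $9 i \sqrt{46} \approx 61.041 i$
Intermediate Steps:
$\sqrt{O{\left(153,-51 \right)} + \left(j{\left(-107 \right)} - 17164\right)} = \sqrt{13 \cdot 153 - \left(17164 - \left(-107\right)^{2}\right)} = \sqrt{1989 + \left(11449 - 17164\right)} = \sqrt{1989 - 5715} = \sqrt{-3726} = 9 i \sqrt{46}$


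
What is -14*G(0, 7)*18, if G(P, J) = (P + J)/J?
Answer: -252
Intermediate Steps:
G(P, J) = (J + P)/J
-14*G(0, 7)*18 = -14*(7 + 0)/7*18 = -2*7*18 = -14*1*18 = -14*18 = -252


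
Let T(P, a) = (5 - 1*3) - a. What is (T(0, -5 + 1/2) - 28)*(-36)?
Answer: 774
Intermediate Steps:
T(P, a) = 2 - a (T(P, a) = (5 - 3) - a = 2 - a)
(T(0, -5 + 1/2) - 28)*(-36) = ((2 - (-5 + 1/2)) - 28)*(-36) = ((2 - (-5 + ½)) - 28)*(-36) = ((2 - 1*(-9/2)) - 28)*(-36) = ((2 + 9/2) - 28)*(-36) = (13/2 - 28)*(-36) = -43/2*(-36) = 774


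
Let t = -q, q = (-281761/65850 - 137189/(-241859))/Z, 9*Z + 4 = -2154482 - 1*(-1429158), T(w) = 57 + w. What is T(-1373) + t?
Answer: -1689140870208278849/1283541649768800 ≈ -1316.0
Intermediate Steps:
Z = -80592 (Z = -4/9 + (-2154482 - 1*(-1429158))/9 = -4/9 + (-2154482 + 1429158)/9 = -4/9 + (⅑)*(-725324) = -4/9 - 725324/9 = -80592)
q = 59112538049/1283541649768800 (q = (-281761/65850 - 137189/(-241859))/(-80592) = (-281761*1/65850 - 137189*(-1/241859))*(-1/80592) = (-281761/65850 + 137189/241859)*(-1/80592) = -59112538049/15926415150*(-1/80592) = 59112538049/1283541649768800 ≈ 4.6054e-5)
t = -59112538049/1283541649768800 (t = -1*59112538049/1283541649768800 = -59112538049/1283541649768800 ≈ -4.6054e-5)
T(-1373) + t = (57 - 1373) - 59112538049/1283541649768800 = -1316 - 59112538049/1283541649768800 = -1689140870208278849/1283541649768800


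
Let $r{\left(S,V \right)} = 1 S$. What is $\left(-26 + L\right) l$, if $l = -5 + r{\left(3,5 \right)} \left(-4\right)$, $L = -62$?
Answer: $1496$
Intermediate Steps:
$r{\left(S,V \right)} = S$
$l = -17$ ($l = -5 + 3 \left(-4\right) = -5 - 12 = -17$)
$\left(-26 + L\right) l = \left(-26 - 62\right) \left(-17\right) = \left(-88\right) \left(-17\right) = 1496$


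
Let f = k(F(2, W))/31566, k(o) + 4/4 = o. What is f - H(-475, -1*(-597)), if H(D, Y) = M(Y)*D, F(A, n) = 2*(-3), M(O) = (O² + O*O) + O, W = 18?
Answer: 10696837497743/31566 ≈ 3.3887e+8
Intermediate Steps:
M(O) = O + 2*O² (M(O) = (O² + O²) + O = 2*O² + O = O + 2*O²)
F(A, n) = -6
k(o) = -1 + o
f = -7/31566 (f = (-1 - 6)/31566 = -7*1/31566 = -7/31566 ≈ -0.00022176)
H(D, Y) = D*Y*(1 + 2*Y) (H(D, Y) = (Y*(1 + 2*Y))*D = D*Y*(1 + 2*Y))
f - H(-475, -1*(-597)) = -7/31566 - (-475)*(-1*(-597))*(1 + 2*(-1*(-597))) = -7/31566 - (-475)*597*(1 + 2*597) = -7/31566 - (-475)*597*(1 + 1194) = -7/31566 - (-475)*597*1195 = -7/31566 - 1*(-338872125) = -7/31566 + 338872125 = 10696837497743/31566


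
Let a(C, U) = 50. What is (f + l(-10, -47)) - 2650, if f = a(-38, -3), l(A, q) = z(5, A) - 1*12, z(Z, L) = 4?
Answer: -2608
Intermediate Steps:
l(A, q) = -8 (l(A, q) = 4 - 1*12 = 4 - 12 = -8)
f = 50
(f + l(-10, -47)) - 2650 = (50 - 8) - 2650 = 42 - 2650 = -2608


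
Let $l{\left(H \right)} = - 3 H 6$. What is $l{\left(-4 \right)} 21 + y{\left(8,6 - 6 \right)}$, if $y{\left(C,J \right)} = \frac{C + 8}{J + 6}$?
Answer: $\frac{4544}{3} \approx 1514.7$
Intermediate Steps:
$y{\left(C,J \right)} = \frac{8 + C}{6 + J}$
$l{\left(H \right)} = - 18 H$
$l{\left(-4 \right)} 21 + y{\left(8,6 - 6 \right)} = \left(-18\right) \left(-4\right) 21 + \frac{8 + 8}{6 + \left(6 - 6\right)} = 72 \cdot 21 + \frac{1}{6 + \left(6 - 6\right)} 16 = 1512 + \frac{1}{6 + 0} \cdot 16 = 1512 + \frac{1}{6} \cdot 16 = 1512 + \frac{8}{3} = \frac{4544}{3}$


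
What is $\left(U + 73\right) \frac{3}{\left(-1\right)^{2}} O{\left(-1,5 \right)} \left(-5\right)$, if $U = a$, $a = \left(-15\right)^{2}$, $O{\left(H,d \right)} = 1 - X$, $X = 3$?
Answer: $8940$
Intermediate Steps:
$O{\left(H,d \right)} = -2$ ($O{\left(H,d \right)} = 1 - 3 = -2$)
$a = 225$
$U = 225$
$\left(U + 73\right) \frac{3}{\left(-1\right)^{2}} O{\left(-1,5 \right)} \left(-5\right) = \left(225 + 73\right) \frac{3}{\left(-1\right)^{2}} \left(-2\right) \left(-5\right) = 298 \cdot \frac{3}{1} \left(-2\right) \left(-5\right) = 298 \cdot 3 \cdot 1 \left(-2\right) \left(-5\right) = 298 \cdot 3 \left(-2\right) \left(-5\right) = 298 \left(\left(-6\right) \left(-5\right)\right) = 298 \cdot 30 = 8940$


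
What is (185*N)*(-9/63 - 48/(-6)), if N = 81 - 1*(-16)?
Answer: 986975/7 ≈ 1.4100e+5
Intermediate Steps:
N = 97 (N = 81 + 16 = 97)
(185*N)*(-9/63 - 48/(-6)) = (185*97)*(-9/63 - 48/(-6)) = 17945*(-9*1/63 - 48*(-⅙)) = 17945*(-⅐ + 8) = 17945*(55/7) = 986975/7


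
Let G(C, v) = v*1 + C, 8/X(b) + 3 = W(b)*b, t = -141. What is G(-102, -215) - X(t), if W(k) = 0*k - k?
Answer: -1575805/4971 ≈ -317.00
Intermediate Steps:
W(k) = -k (W(k) = 0 - k = -k)
X(b) = 8/(-3 - b²) (X(b) = 8/(-3 + (-b)*b) = 8/(-3 - b²))
G(C, v) = C + v (G(C, v) = v + C = C + v)
G(-102, -215) - X(t) = (-102 - 215) - 8/(-3 - 1*(-141)²) = -317 - 8/(-3 - 1*19881) = -317 - 8/(-3 - 19881) = -317 - 8/(-19884) = -317 - 8*(-1)/19884 = -317 - 1*(-2/4971) = -317 + 2/4971 = -1575805/4971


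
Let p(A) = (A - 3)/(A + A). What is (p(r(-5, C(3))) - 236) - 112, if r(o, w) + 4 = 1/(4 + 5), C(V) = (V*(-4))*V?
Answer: -12149/35 ≈ -347.11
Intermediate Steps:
C(V) = -4*V**2 (C(V) = (-4*V)*V = -4*V**2)
r(o, w) = -35/9 (r(o, w) = -4 + 1/(4 + 5) = -4 + 1/9 = -35/9)
p(A) = (-3 + A)/(2*A) (p(A) = (-3 + A)/((2*A)) = (-3 + A)*(1/(2*A)) = (-3 + A)/(2*A))
(p(r(-5, C(3))) - 236) - 112 = ((-3 - 35/9)/(2*(-35/9)) - 236) - 112 = ((1/2)*(-9/35)*(-62/9) - 236) - 112 = (31/35 - 236) - 112 = -8229/35 - 112 = -12149/35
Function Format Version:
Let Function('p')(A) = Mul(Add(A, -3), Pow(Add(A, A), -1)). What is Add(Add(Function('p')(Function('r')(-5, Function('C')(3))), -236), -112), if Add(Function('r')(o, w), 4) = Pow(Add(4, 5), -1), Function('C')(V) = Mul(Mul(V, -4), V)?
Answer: Rational(-12149, 35) ≈ -347.11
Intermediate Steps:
Function('C')(V) = Mul(-4, Pow(V, 2)) (Function('C')(V) = Mul(Mul(-4, V), V) = Mul(-4, Pow(V, 2)))
Function('r')(o, w) = Rational(-35, 9) (Function('r')(o, w) = Add(-4, Pow(Add(4, 5), -1)) = Add(-4, Pow(9, -1)) = Add(-4, Rational(1, 9)) = Rational(-35, 9))
Function('p')(A) = Mul(Rational(1, 2), Pow(A, -1), Add(-3, A)) (Function('p')(A) = Mul(Add(-3, A), Pow(Mul(2, A), -1)) = Mul(Add(-3, A), Mul(Rational(1, 2), Pow(A, -1))) = Mul(Rational(1, 2), Pow(A, -1), Add(-3, A)))
Add(Add(Function('p')(Function('r')(-5, Function('C')(3))), -236), -112) = Add(Add(Mul(Rational(1, 2), Pow(Rational(-35, 9), -1), Add(-3, Rational(-35, 9))), -236), -112) = Add(Add(Mul(Rational(1, 2), Rational(-9, 35), Rational(-62, 9)), -236), -112) = Add(Add(Rational(31, 35), -236), -112) = Add(Rational(-8229, 35), -112) = Rational(-12149, 35)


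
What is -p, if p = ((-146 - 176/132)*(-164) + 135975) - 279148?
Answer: 357031/3 ≈ 1.1901e+5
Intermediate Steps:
p = -357031/3 (p = ((-146 - 176*1/132)*(-164) + 135975) - 279148 = ((-146 - 4/3)*(-164) + 135975) - 279148 = (-442/3*(-164) + 135975) - 279148 = (72488/3 + 135975) - 279148 = 480413/3 - 279148 = -357031/3 ≈ -1.1901e+5)
-p = -1*(-357031/3) = 357031/3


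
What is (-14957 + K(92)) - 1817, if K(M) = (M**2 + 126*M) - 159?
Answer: 3123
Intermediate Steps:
K(M) = -159 + M**2 + 126*M
(-14957 + K(92)) - 1817 = (-14957 + (-159 + 92**2 + 126*92)) - 1817 = (-14957 + (-159 + 8464 + 11592)) - 1817 = (-14957 + 19897) - 1817 = 4940 - 1817 = 3123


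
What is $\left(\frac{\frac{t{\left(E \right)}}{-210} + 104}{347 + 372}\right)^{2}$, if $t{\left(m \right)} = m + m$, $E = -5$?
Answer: $\frac{4774225}{227979801} \approx 0.020941$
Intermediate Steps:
$t{\left(m \right)} = 2 m$
$\left(\frac{\frac{t{\left(E \right)}}{-210} + 104}{347 + 372}\right)^{2} = \left(\frac{\frac{2 \left(-5\right)}{-210} + 104}{347 + 372}\right)^{2} = \left(\frac{\left(-10\right) \left(- \frac{1}{210}\right) + 104}{719}\right)^{2} = \left(\left(\frac{1}{21} + 104\right) \frac{1}{719}\right)^{2} = \left(\frac{2185}{21} \cdot \frac{1}{719}\right)^{2} = \left(\frac{2185}{15099}\right)^{2} = \frac{4774225}{227979801}$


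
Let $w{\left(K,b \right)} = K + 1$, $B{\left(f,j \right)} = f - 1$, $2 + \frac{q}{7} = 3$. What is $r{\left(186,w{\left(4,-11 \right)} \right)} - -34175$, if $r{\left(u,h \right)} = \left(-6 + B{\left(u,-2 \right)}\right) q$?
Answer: $35428$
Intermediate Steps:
$q = 7$ ($q = -14 + 7 \cdot 3 = -14 + 21 = 7$)
$B{\left(f,j \right)} = -1 + f$ ($B{\left(f,j \right)} = f - 1 = -1 + f$)
$w{\left(K,b \right)} = 1 + K$
$r{\left(u,h \right)} = -49 + 7 u$ ($r{\left(u,h \right)} = \left(-6 + \left(-1 + u\right)\right) 7 = \left(-7 + u\right) 7 = -49 + 7 u$)
$r{\left(186,w{\left(4,-11 \right)} \right)} - -34175 = \left(-49 + 7 \cdot 186\right) - -34175 = \left(-49 + 1302\right) + 34175 = 1253 + 34175 = 35428$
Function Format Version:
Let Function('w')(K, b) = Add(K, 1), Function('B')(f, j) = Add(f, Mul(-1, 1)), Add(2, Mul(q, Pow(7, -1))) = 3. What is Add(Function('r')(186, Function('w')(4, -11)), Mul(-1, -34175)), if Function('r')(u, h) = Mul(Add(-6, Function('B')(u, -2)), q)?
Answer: 35428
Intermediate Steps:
q = 7 (q = Add(-14, Mul(7, 3)) = Add(-14, 21) = 7)
Function('B')(f, j) = Add(-1, f) (Function('B')(f, j) = Add(f, -1) = Add(-1, f))
Function('w')(K, b) = Add(1, K)
Function('r')(u, h) = Add(-49, Mul(7, u)) (Function('r')(u, h) = Mul(Add(-6, Add(-1, u)), 7) = Mul(Add(-7, u), 7) = Add(-49, Mul(7, u)))
Add(Function('r')(186, Function('w')(4, -11)), Mul(-1, -34175)) = Add(Add(-49, Mul(7, 186)), Mul(-1, -34175)) = Add(Add(-49, 1302), 34175) = Add(1253, 34175) = 35428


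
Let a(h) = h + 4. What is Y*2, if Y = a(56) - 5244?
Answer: -10368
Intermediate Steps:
a(h) = 4 + h
Y = -5184 (Y = (4 + 56) - 5244 = 60 - 5244 = -5184)
Y*2 = -5184*2 = -10368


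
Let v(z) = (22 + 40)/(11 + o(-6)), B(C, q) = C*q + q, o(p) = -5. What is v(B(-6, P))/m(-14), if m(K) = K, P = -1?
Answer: -31/42 ≈ -0.73810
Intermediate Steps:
B(C, q) = q + C*q
v(z) = 31/3 (v(z) = (22 + 40)/(11 - 5) = 62/6 = 62*(⅙) = 31/3)
v(B(-6, P))/m(-14) = (31/3)/(-14) = (31/3)*(-1/14) = -31/42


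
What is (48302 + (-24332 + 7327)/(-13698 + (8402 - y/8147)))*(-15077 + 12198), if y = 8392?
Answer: -6001582725987097/43154904 ≈ -1.3907e+8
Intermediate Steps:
(48302 + (-24332 + 7327)/(-13698 + (8402 - y/8147)))*(-15077 + 12198) = (48302 + (-24332 + 7327)/(-13698 + (8402 - 8392/8147)))*(-15077 + 12198) = (48302 - 17005/(-13698 + (8402 - 8392/8147)))*(-2879) = (48302 - 17005/(-13698 + 68442702/8147))*(-2879) = (48302 - 17005/(-43154904/8147))*(-2879) = (48302 - 17005*(-8147/43154904))*(-2879) = (48302 + 138539735/43154904)*(-2879) = (2084606712743/43154904)*(-2879) = -6001582725987097/43154904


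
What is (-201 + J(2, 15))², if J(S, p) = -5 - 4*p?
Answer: 70756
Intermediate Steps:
(-201 + J(2, 15))² = (-201 + (-5 - 4*15))² = (-201 + (-5 - 60))² = (-201 - 65)² = (-266)² = 70756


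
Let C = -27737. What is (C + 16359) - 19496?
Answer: -30874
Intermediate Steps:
(C + 16359) - 19496 = (-27737 + 16359) - 19496 = -11378 - 19496 = -30874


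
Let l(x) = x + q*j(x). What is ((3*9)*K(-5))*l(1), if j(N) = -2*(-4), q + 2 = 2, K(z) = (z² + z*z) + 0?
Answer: 1350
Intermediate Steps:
K(z) = 2*z² (K(z) = (z² + z²) + 0 = 2*z² + 0 = 2*z²)
q = 0 (q = -2 + 2 = 0)
j(N) = 8
l(x) = x (l(x) = x + 0*8 = x + 0 = x)
((3*9)*K(-5))*l(1) = ((3*9)*(2*(-5)²))*1 = (27*(2*25))*1 = (27*50)*1 = 1350*1 = 1350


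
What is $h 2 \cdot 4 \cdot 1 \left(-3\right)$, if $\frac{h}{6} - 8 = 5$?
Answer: $-1872$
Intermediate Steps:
$h = 78$ ($h = 48 + 6 \cdot 5 = 48 + 30 = 78$)
$h 2 \cdot 4 \cdot 1 \left(-3\right) = 78 \cdot 2 \cdot 4 \cdot 1 \left(-3\right) = 156 \cdot 4 \cdot 1 \left(-3\right) = 624 \cdot 1 \left(-3\right) = 624 \left(-3\right) = -1872$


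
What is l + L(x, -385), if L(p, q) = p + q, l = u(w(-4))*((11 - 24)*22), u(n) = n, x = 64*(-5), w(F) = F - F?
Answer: -705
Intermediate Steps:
w(F) = 0
x = -320
l = 0 (l = 0*((11 - 24)*22) = 0*(-13*22) = 0*(-286) = 0)
l + L(x, -385) = 0 + (-320 - 385) = 0 - 705 = -705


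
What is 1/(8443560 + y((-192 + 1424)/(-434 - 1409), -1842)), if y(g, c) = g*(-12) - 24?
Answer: 1843/15561451632 ≈ 1.1843e-7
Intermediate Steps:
y(g, c) = -24 - 12*g (y(g, c) = -12*g - 24 = -24 - 12*g)
1/(8443560 + y((-192 + 1424)/(-434 - 1409), -1842)) = 1/(8443560 + (-24 - 12*(-192 + 1424)/(-434 - 1409))) = 1/(8443560 + (-24 - 14784/(-1843))) = 1/(8443560 + (-24 - 14784*(-1)/1843)) = 1/(8443560 + (-24 - 12*(-1232/1843))) = 1/(8443560 + (-24 + 14784/1843)) = 1/(8443560 - 29448/1843) = 1/(15561451632/1843) = 1843/15561451632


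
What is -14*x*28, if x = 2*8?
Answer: -6272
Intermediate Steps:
x = 16
-14*x*28 = -14*16*28 = -224*28 = -6272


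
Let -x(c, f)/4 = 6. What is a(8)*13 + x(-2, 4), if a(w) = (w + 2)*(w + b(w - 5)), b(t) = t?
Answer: 1406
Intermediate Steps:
a(w) = (-5 + 2*w)*(2 + w) (a(w) = (w + 2)*(w + (w - 5)) = (2 + w)*(w + (-5 + w)) = (2 + w)*(-5 + 2*w) = (-5 + 2*w)*(2 + w))
x(c, f) = -24 (x(c, f) = -4*6 = -24)
a(8)*13 + x(-2, 4) = (-10 - 1*8 + 2*8**2)*13 - 24 = (-10 - 8 + 2*64)*13 - 24 = (-10 - 8 + 128)*13 - 24 = 110*13 - 24 = 1430 - 24 = 1406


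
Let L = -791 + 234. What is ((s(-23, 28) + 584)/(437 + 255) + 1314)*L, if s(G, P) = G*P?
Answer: -126609999/173 ≈ -7.3185e+5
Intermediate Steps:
L = -557
((s(-23, 28) + 584)/(437 + 255) + 1314)*L = ((-23*28 + 584)/(437 + 255) + 1314)*(-557) = ((-644 + 584)/692 + 1314)*(-557) = (-60*1/692 + 1314)*(-557) = (-15/173 + 1314)*(-557) = (227307/173)*(-557) = -126609999/173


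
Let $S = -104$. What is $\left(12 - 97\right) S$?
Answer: $8840$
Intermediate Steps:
$\left(12 - 97\right) S = \left(12 - 97\right) \left(-104\right) = \left(-85\right) \left(-104\right) = 8840$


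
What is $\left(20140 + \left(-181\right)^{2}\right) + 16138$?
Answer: $69039$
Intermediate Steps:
$\left(20140 + \left(-181\right)^{2}\right) + 16138 = \left(20140 + 32761\right) + 16138 = 52901 + 16138 = 69039$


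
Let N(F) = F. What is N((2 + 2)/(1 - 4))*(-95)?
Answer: 380/3 ≈ 126.67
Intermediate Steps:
N((2 + 2)/(1 - 4))*(-95) = ((2 + 2)/(1 - 4))*(-95) = (4/(-3))*(-95) = (4*(-⅓))*(-95) = -4/3*(-95) = 380/3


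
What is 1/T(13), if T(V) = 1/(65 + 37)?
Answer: 102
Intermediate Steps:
T(V) = 1/102
1/T(13) = 1/(1/102) = 102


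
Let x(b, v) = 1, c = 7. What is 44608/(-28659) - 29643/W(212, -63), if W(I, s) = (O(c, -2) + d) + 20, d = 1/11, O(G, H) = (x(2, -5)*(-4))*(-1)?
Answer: -228213347/185235 ≈ -1232.0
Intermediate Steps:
O(G, H) = 4 (O(G, H) = (1*(-4))*(-1) = -4*(-1) = 4)
d = 1/11 ≈ 0.090909
W(I, s) = 265/11 (W(I, s) = (4 + 1/11) + 20 = 45/11 + 20 = 265/11)
44608/(-28659) - 29643/W(212, -63) = 44608/(-28659) - 29643/265/11 = 44608*(-1/28659) - 29643*11/265 = -1088/699 - 326073/265 = -228213347/185235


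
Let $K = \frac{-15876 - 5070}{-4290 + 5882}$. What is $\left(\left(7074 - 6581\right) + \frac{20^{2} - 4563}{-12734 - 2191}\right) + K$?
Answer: $\frac{28663277}{59700} \approx 480.12$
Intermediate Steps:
$K = - \frac{10473}{796}$ ($K = - \frac{20946}{1592} = \left(-20946\right) \frac{1}{1592} = - \frac{10473}{796} \approx -13.157$)
$\left(\left(7074 - 6581\right) + \frac{20^{2} - 4563}{-12734 - 2191}\right) + K = \left(\left(7074 - 6581\right) + \frac{20^{2} - 4563}{-12734 - 2191}\right) - \frac{10473}{796} = \left(493 + \frac{400 - 4563}{-14925}\right) - \frac{10473}{796} = \left(493 - - \frac{4163}{14925}\right) - \frac{10473}{796} = \left(493 + \frac{4163}{14925}\right) - \frac{10473}{796} = \frac{7362188}{14925} - \frac{10473}{796} = \frac{28663277}{59700}$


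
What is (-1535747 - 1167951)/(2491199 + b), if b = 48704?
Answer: -2703698/2539903 ≈ -1.0645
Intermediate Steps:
(-1535747 - 1167951)/(2491199 + b) = (-1535747 - 1167951)/(2491199 + 48704) = -2703698/2539903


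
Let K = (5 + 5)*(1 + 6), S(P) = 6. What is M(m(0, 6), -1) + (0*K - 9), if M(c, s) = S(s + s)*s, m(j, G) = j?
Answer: -15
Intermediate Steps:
K = 70 (K = 10*7 = 70)
M(c, s) = 6*s
M(m(0, 6), -1) + (0*K - 9) = 6*(-1) + (0*70 - 9) = -6 + (0 - 9) = -6 - 9 = -15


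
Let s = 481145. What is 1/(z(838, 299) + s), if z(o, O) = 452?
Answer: 1/481597 ≈ 2.0764e-6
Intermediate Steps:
1/(z(838, 299) + s) = 1/(452 + 481145) = 1/481597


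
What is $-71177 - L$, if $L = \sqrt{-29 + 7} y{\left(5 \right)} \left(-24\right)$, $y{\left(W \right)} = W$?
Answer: $-71177 + 120 i \sqrt{22} \approx -71177.0 + 562.85 i$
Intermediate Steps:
$L = - 120 i \sqrt{22}$ ($L = \sqrt{-29 + 7} \cdot 5 \left(-24\right) = \sqrt{-22} \cdot 5 \left(-24\right) = i \sqrt{22} \cdot 5 \left(-24\right) = 5 i \sqrt{22} \left(-24\right) = - 120 i \sqrt{22} \approx - 562.85 i$)
$-71177 - L = -71177 - - 120 i \sqrt{22} = -71177 + 120 i \sqrt{22}$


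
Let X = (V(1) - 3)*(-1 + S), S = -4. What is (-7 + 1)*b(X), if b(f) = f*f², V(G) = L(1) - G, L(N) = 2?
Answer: -6000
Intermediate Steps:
V(G) = 2 - G
X = 10 (X = ((2 - 1*1) - 3)*(-1 - 4) = ((2 - 1) - 3)*(-5) = (1 - 3)*(-5) = -2*(-5) = 10)
b(f) = f³
(-7 + 1)*b(X) = (-7 + 1)*10³ = -6*1000 = -6000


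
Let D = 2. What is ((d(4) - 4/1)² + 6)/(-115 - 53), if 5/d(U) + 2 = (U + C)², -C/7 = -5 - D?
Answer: -57743741/441237944 ≈ -0.13087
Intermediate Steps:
C = 49 (C = -7*(-5 - 1*2) = -7*(-5 - 2) = -7*(-7) = 49)
d(U) = 5/(-2 + (49 + U)²) (d(U) = 5/(-2 + (U + 49)²) = 5/(-2 + (49 + U)²))
((d(4) - 4/1)² + 6)/(-115 - 53) = ((5/(-2 + (49 + 4)²) - 4/1)² + 6)/(-115 - 53) = ((5/(-2 + 53²) - 4*1)² + 6)/(-168) = ((5/(-2 + 2809) - 4)² + 6)*(-1/168) = ((5/2807 - 4)² + 6)*(-1/168) = ((-11223/2807)² + 6)*(-1/168) = (125955729/7879249 + 6)*(-1/168) = (173231223/7879249)*(-1/168) = -57743741/441237944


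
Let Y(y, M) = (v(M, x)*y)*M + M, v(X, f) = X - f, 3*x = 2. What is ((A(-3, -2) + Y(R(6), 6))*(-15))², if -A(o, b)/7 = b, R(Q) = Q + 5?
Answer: 31136400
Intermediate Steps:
x = ⅔ (x = (⅓)*2 = ⅔ ≈ 0.66667)
R(Q) = 5 + Q
A(o, b) = -7*b
Y(y, M) = M + M*y*(-⅔ + M) (Y(y, M) = ((M - 1*⅔)*y)*M + M = ((M - ⅔)*y)*M + M = ((-⅔ + M)*y)*M + M = (y*(-⅔ + M))*M + M = M*y*(-⅔ + M) + M = M + M*y*(-⅔ + M))
((A(-3, -2) + Y(R(6), 6))*(-15))² = ((-7*(-2) + (⅓)*6*(3 + (5 + 6)*(-2 + 3*6)))*(-15))² = ((14 + (⅓)*6*(3 + 11*(-2 + 18)))*(-15))² = ((14 + (⅓)*6*(3 + 11*16))*(-15))² = ((14 + (⅓)*6*(3 + 176))*(-15))² = ((14 + (⅓)*6*179)*(-15))² = ((14 + 358)*(-15))² = (372*(-15))² = (-5580)² = 31136400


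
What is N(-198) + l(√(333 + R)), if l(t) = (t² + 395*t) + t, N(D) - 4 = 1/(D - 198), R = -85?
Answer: 99791/396 + 792*√62 ≈ 6488.2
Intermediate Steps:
N(D) = 4 + 1/(-198 + D) (N(D) = 4 + 1/(D - 198) = 4 + 1/(-198 + D))
l(t) = t² + 396*t
N(-198) + l(√(333 + R)) = (-791 + 4*(-198))/(-198 - 198) + √(333 - 85)*(396 + √(333 - 85)) = (-791 - 792)/(-396) + √248*(396 + √248) = -1/396*(-1583) + (2*√62)*(396 + 2*√62) = 1583/396 + 2*√62*(396 + 2*√62)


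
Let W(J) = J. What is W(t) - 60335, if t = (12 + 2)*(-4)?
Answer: -60391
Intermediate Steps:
t = -56 (t = 14*(-4) = -56)
W(t) - 60335 = -56 - 60335 = -60391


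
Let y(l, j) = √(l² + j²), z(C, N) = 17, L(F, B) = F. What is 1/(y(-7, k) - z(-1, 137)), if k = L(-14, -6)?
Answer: -17/44 - 7*√5/44 ≈ -0.74210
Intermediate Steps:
k = -14
y(l, j) = √(j² + l²)
1/(y(-7, k) - z(-1, 137)) = 1/(√((-14)² + (-7)²) - 1*17) = 1/(√(196 + 49) - 17) = 1/(√245 - 17) = 1/(7*√5 - 17) = 1/(-17 + 7*√5)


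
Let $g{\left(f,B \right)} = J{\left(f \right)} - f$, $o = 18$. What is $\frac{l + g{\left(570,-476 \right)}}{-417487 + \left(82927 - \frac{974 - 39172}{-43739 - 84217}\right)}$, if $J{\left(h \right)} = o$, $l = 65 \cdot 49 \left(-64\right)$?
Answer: $\frac{13076591376}{21404498779} \approx 0.61093$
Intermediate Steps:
$l = -203840$ ($l = 3185 \left(-64\right) = -203840$)
$J{\left(h \right)} = 18$
$g{\left(f,B \right)} = 18 - f$
$\frac{l + g{\left(570,-476 \right)}}{-417487 + \left(82927 - \frac{974 - 39172}{-43739 - 84217}\right)} = \frac{-203840 + \left(18 - 570\right)}{-417487 + \left(82927 - \frac{974 - 39172}{-43739 - 84217}\right)} = \frac{-203840 + \left(18 - 570\right)}{-417487 + \left(82927 - - \frac{38198}{-127956}\right)} = \frac{-203840 - 552}{-417487 + \left(82927 - \left(-38198\right) \left(- \frac{1}{127956}\right)\right)} = - \frac{204392}{-417487 + \left(82927 - \frac{19099}{63978}\right)} = - \frac{204392}{-417487 + \frac{5305484507}{63978}} = - \frac{204392}{- \frac{21404498779}{63978}} = \left(-204392\right) \left(- \frac{63978}{21404498779}\right) = \frac{13076591376}{21404498779}$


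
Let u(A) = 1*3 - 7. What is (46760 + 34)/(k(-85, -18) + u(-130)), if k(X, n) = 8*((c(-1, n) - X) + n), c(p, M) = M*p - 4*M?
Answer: 23397/626 ≈ 37.375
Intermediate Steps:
c(p, M) = -4*M + M*p
k(X, n) = -32*n - 8*X (k(X, n) = 8*((n*(-4 - 1) - X) + n) = 8*((n*(-5) - X) + n) = 8*((-5*n - X) + n) = 8*((-X - 5*n) + n) = 8*(-X - 4*n) = -32*n - 8*X)
u(A) = -4 (u(A) = 3 - 7 = -4)
(46760 + 34)/(k(-85, -18) + u(-130)) = (46760 + 34)/((-32*(-18) - 8*(-85)) - 4) = 46794/((576 + 680) - 4) = 46794/(1256 - 4) = 46794/1252 = 46794*(1/1252) = 23397/626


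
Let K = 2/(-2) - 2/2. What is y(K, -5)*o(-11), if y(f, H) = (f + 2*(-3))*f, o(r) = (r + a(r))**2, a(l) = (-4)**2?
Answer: 400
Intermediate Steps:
a(l) = 16
K = -2 (K = 2*(-1/2) - 2*1/2 = -1 - 1 = -2)
o(r) = (16 + r)**2 (o(r) = (r + 16)**2 = (16 + r)**2)
y(f, H) = f*(-6 + f) (y(f, H) = (f - 6)*f = (-6 + f)*f = f*(-6 + f))
y(K, -5)*o(-11) = (-2*(-6 - 2))*(16 - 11)**2 = -2*(-8)*5**2 = 16*25 = 400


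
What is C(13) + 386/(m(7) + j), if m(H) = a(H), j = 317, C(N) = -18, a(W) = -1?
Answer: -2651/158 ≈ -16.778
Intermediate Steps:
m(H) = -1
C(13) + 386/(m(7) + j) = -18 + 386/(-1 + 317) = -18 + 386/316 = -18 + (1/316)*386 = -18 + 193/158 = -2651/158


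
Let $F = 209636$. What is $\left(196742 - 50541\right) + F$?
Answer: $355837$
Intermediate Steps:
$\left(196742 - 50541\right) + F = \left(196742 - 50541\right) + 209636 = 146201 + 209636 = 355837$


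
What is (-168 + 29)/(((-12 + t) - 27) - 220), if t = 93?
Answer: 139/166 ≈ 0.83735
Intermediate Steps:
(-168 + 29)/(((-12 + t) - 27) - 220) = (-168 + 29)/(((-12 + 93) - 27) - 220) = -139/((81 - 27) - 220) = -139/(54 - 220) = -139/(-166) = -139*(-1/166) = 139/166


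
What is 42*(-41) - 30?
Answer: -1752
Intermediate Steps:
42*(-41) - 30 = -1722 - 30 = -1752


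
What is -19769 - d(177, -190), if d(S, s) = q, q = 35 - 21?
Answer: -19783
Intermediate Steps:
q = 14
d(S, s) = 14
-19769 - d(177, -190) = -19769 - 1*14 = -19769 - 14 = -19783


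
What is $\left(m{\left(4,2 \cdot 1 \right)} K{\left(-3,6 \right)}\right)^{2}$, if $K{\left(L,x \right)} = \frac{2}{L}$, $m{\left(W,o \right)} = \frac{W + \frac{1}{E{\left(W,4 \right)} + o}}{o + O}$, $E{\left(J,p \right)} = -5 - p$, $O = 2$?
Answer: $\frac{81}{196} \approx 0.41327$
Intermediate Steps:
$m{\left(W,o \right)} = \frac{W + \frac{1}{-9 + o}}{2 + o}$ ($m{\left(W,o \right)} = \frac{W + \frac{1}{\left(-5 - 4\right) + o}}{o + 2} = \frac{W + \frac{1}{\left(-5 - 4\right) + o}}{2 + o} = \frac{W + \frac{1}{-9 + o}}{2 + o}$)
$\left(m{\left(4,2 \cdot 1 \right)} K{\left(-3,6 \right)}\right)^{2} = \left(\frac{-1 + 9 \cdot 4 - 4 \cdot 2 \cdot 1}{18 - \left(2 \cdot 1\right)^{2} + 7 \cdot 2 \cdot 1} \frac{2}{-3}\right)^{2} = \left(\frac{-1 + 36 - 4 \cdot 2}{18 - 2^{2} + 7 \cdot 2} \cdot 2 \left(- \frac{1}{3}\right)\right)^{2} = \left(\frac{-1 + 36 - 8}{18 - 4 + 14} \left(- \frac{2}{3}\right)\right)^{2} = \left(\frac{1}{18 - 4 + 14} \cdot 27 \left(- \frac{2}{3}\right)\right)^{2} = \left(\frac{1}{28} \cdot 27 \left(- \frac{2}{3}\right)\right)^{2} = \left(\frac{27}{28} \left(- \frac{2}{3}\right)\right)^{2} = \left(- \frac{9}{14}\right)^{2} = \frac{81}{196}$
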